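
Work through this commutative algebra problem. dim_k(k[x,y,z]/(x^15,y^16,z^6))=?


Basis: x^iy^jz^k, i<15,j<16,k<6
15*16*6=1440


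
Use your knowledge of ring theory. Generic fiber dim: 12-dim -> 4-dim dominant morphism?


dim(fiber)=dim(X)-dim(Y)=12-4=8


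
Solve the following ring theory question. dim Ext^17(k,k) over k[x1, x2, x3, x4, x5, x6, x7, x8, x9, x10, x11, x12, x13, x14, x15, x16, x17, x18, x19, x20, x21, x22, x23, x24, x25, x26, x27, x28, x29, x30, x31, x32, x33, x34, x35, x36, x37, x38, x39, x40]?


C(n,i)=C(40,17)=88732378800


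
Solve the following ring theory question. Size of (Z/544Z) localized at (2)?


2-primary part: 544=2^5*17
Size=2^5=32


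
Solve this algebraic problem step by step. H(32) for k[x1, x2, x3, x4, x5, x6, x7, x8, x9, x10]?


C(d+n-1,n-1)=C(41,9)=350343565


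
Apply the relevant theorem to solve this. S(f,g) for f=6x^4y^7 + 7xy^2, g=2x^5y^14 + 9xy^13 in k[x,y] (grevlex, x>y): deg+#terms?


LT(f)=6x^4y^7, LT(g)=2x^5y^14
lcm(LM)=x^5y^14
S(f,g) (scaled by 12 to clear denominators) = 2xy^7*f - 6*g = -54xy^13 + 14x^2y^9
2 terms, deg 14.
14+2=16


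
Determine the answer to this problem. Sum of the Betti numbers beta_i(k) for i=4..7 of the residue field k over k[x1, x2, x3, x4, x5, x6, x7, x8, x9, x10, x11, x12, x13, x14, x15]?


Koszul resolution: beta_i(k)=C(n,i), n=15
C(15,4)=1365, C(15,5)=3003, C(15,6)=5005, C(15,7)=6435
Sum=15808


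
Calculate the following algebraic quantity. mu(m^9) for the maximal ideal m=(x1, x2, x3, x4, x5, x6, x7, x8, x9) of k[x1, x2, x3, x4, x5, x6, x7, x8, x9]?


Graded Nakayama: mu(m^d) = dim_k (m^d/m^(d+1)) = #degree-9 monomials in 9 vars
C(n+d-1,d)=C(17,9)=24310


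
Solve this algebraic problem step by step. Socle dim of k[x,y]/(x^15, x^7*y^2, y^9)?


Socle = ann(m) = span of standard monomials u with x*u, y*u in I (staircase corners).
Minimal generators: x^15, x^7*y^2, y^9
Corners: x^6y^8, x^14y
Socle dim=2


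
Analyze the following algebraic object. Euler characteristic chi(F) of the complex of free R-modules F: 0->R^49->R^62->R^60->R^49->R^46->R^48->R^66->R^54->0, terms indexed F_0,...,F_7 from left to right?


chi = sum (-1)^i * rank:
(-1)^0*49=49
(-1)^1*62=-62
(-1)^2*60=60
(-1)^3*49=-49
(-1)^4*46=46
(-1)^5*48=-48
(-1)^6*66=66
(-1)^7*54=-54
chi=8


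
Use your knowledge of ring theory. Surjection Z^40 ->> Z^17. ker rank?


rank(ker) = 40-17 = 23


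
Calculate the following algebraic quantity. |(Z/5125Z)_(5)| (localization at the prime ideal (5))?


5-primary part: 5125=5^3*41
Size=5^3=125


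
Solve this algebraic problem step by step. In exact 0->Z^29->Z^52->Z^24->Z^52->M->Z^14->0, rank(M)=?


Alt sum=0:
(-1)^0*29 + (-1)^1*52 + (-1)^2*24 + (-1)^3*52 + (-1)^4*? + (-1)^5*14=0
rank(M)=65


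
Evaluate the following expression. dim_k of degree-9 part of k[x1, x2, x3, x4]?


C(d+n-1,n-1)=C(12,3)=220


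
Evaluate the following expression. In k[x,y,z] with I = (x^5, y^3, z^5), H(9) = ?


Need i<5, j<3, k<5 with i+j+k=9.
For each i, j ranges over max(0,9-i-4)..min(2,9-i):
  i=0: j in [5,2] -> 0
  i=1: j in [4,2] -> 0
  i=2: j in [3,2] -> 0
  i=3: j in [2,2] -> 1
  i=4: j in [1,2] -> 2
H(9) = 0+0+0+1+2 = 3


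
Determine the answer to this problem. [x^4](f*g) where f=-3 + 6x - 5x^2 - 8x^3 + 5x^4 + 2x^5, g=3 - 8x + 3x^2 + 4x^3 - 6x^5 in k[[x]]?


[x^4] = sum a_i*b_j, i+j=4
  6*4=24
  -5*3=-15
  -8*-8=64
  5*3=15
Sum=88


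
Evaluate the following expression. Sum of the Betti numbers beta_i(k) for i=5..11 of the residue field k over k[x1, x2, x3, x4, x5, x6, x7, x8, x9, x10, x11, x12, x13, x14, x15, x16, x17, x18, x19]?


Koszul resolution: beta_i(k)=C(n,i), n=19
C(19,5)=11628, C(19,6)=27132, C(19,7)=50388, C(19,8)=75582, C(19,9)=92378, C(19,10)=92378, C(19,11)=75582
Sum=425068


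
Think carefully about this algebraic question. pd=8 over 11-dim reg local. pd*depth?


pd+depth=11
depth=11-8=3
pd*depth=8*3=24


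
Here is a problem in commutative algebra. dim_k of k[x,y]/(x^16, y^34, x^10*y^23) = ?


k[x,y]/I, I = (x^16, y^34, x^10*y^23)
Rect: 16x34=544. Corner: (16-10)x(34-23)=66.
dim = 544-66 = 478


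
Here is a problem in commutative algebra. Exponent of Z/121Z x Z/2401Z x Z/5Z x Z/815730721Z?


Exponent = lcm of the cyclic orders; pairwise coprime => product.
11^2*7^4*5^1*13^8=121*2401*5*815730721=1184934523978205


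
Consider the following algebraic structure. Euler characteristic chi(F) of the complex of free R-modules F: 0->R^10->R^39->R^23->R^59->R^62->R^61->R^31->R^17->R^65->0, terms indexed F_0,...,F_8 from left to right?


chi = sum (-1)^i * rank:
(-1)^0*10=10
(-1)^1*39=-39
(-1)^2*23=23
(-1)^3*59=-59
(-1)^4*62=62
(-1)^5*61=-61
(-1)^6*31=31
(-1)^7*17=-17
(-1)^8*65=65
chi=15


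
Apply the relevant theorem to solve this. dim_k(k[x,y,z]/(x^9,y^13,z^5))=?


Basis: x^iy^jz^k, i<9,j<13,k<5
9*13*5=585


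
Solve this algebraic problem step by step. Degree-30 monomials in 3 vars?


C(d+n-1,n-1)=C(32,2)=496


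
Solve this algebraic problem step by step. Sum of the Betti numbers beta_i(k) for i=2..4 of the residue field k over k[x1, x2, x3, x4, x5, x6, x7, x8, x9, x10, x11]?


Koszul resolution: beta_i(k)=C(n,i), n=11
C(11,2)=55, C(11,3)=165, C(11,4)=330
Sum=550


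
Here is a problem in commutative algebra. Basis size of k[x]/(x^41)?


Basis: 1,x,...,x^40
dim=41


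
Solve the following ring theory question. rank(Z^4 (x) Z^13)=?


rank(M(x)N) = rank(M)*rank(N)
4*13 = 52


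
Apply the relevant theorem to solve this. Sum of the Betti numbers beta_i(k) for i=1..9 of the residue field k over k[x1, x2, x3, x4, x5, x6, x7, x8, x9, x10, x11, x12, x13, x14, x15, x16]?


Koszul resolution: beta_i(k)=C(n,i), n=16
C(16,1)=16, C(16,2)=120, C(16,3)=560, C(16,4)=1820, C(16,5)=4368, C(16,6)=8008, C(16,7)=11440, C(16,8)=12870, C(16,9)=11440
Sum=50642


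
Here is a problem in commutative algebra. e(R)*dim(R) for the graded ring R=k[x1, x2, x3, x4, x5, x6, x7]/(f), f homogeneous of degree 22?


e(R)=deg(f)=22, dim(R)=7-1=6
e*dim=22*6=132


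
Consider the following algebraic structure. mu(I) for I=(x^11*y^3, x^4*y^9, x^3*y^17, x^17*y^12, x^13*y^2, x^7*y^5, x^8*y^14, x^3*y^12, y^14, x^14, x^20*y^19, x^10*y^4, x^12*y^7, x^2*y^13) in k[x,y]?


Remove redundant (divisible by others).
x^3*y^17 redundant.
x^20*y^19 redundant.
x^17*y^12 redundant.
x^12*y^7 redundant.
x^8*y^14 redundant.
Min: x^14, x^13*y^2, x^11*y^3, x^10*y^4, x^7*y^5, x^4*y^9, x^3*y^12, x^2*y^13, y^14
Count=9


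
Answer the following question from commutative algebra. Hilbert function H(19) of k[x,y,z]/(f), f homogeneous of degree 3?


C(21,2)-C(18,2)=210-153=57


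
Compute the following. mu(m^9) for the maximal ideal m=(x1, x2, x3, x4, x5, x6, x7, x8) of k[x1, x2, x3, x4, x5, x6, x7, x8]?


Graded Nakayama: mu(m^d) = dim_k (m^d/m^(d+1)) = #degree-9 monomials in 8 vars
C(n+d-1,d)=C(16,9)=11440


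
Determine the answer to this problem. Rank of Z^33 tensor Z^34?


rank(M(x)N) = rank(M)*rank(N)
33*34 = 1122


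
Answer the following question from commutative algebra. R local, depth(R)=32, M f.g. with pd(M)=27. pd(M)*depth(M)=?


pd+depth=32
depth=32-27=5
pd*depth=27*5=135


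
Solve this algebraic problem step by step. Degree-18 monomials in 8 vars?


C(d+n-1,n-1)=C(25,7)=480700


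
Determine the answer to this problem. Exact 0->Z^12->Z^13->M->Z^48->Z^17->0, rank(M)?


Alt sum=0:
(-1)^0*12 + (-1)^1*13 + (-1)^2*? + (-1)^3*48 + (-1)^4*17=0
rank(M)=32


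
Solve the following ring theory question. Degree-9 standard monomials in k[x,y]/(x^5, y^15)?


k[x,y], I = (x^5, y^15), d = 9
Need i < 5 and d-i < 15.
Range: 0 <= i <= 4.
H(9) = 5


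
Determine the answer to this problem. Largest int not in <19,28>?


gcd(19,28)=1 => F=ab-a-b=19*28-19-28=532-47=485


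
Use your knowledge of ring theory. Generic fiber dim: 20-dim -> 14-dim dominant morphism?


dim(fiber)=dim(X)-dim(Y)=20-14=6


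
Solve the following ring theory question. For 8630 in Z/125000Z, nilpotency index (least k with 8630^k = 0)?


8630^k mod 125000:
k=1: 8630
k=2: 101900
k=3: 22000
k=4: 110000
k=5: 50000
k=6: 0
First zero at k = 6


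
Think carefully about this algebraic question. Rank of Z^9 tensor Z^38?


rank(M(x)N) = rank(M)*rank(N)
9*38 = 342


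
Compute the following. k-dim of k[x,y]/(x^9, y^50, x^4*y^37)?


k[x,y]/I, I = (x^9, y^50, x^4*y^37)
Rect: 9x50=450. Corner: (9-4)x(50-37)=65.
dim = 450-65 = 385


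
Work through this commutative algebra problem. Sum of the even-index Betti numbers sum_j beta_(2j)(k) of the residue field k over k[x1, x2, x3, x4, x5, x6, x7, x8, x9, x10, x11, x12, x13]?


Koszul resolution: beta_i(k)=C(n,i), n=13
sum_even C(13,i) = 2^(n-1) = 2^12 = 4096


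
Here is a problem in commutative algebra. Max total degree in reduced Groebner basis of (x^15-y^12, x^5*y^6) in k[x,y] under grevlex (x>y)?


LT(f1)=x^15, LT(f2)=x^5y^6, lcm=x^15y^6
S(f1,f2) = y^6*f1 - x^10*f2 = -y^18
Reduced GB = {f1, f2, y^18}; degrees 15, 11, 18
Max = 18


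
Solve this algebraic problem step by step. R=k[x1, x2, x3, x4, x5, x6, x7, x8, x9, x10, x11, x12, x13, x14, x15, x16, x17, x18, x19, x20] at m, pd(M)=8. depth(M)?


pd+depth=depth(R)=20
depth=20-8=12


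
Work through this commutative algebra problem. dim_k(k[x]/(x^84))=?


Basis: 1,x,...,x^83
dim=84


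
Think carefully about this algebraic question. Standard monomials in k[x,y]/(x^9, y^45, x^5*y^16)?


k[x,y]/I, I = (x^9, y^45, x^5*y^16)
Rect: 9x45=405. Corner: (9-5)x(45-16)=116.
dim = 405-116 = 289


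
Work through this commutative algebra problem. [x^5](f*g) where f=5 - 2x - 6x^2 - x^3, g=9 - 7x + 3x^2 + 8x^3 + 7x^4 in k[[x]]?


[x^5] = sum a_i*b_j, i+j=5
  -2*7=-14
  -6*8=-48
  -1*3=-3
Sum=-65


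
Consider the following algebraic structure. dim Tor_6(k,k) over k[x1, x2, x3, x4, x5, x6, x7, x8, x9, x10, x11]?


Koszul: C(n,i)=C(11,6)=462


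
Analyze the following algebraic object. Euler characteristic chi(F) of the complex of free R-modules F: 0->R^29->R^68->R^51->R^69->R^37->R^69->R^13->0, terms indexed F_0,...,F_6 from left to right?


chi = sum (-1)^i * rank:
(-1)^0*29=29
(-1)^1*68=-68
(-1)^2*51=51
(-1)^3*69=-69
(-1)^4*37=37
(-1)^5*69=-69
(-1)^6*13=13
chi=-76


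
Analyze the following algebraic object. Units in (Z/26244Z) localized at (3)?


Local ring = Z/6561Z.
phi(6561) = 3^7*(3-1) = 4374


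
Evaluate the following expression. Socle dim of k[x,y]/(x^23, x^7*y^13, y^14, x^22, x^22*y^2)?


Socle = ann(m) = span of standard monomials u with x*u, y*u in I (staircase corners).
Redundant generators: x^23, x^22*y^2
Minimal generators: x^22, x^7*y^13, y^14
Corners: x^6y^13, x^21y^12
Socle dim=2


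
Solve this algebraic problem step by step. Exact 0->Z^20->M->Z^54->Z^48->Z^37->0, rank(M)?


Alt sum=0:
(-1)^0*20 + (-1)^1*? + (-1)^2*54 + (-1)^3*48 + (-1)^4*37=0
rank(M)=63


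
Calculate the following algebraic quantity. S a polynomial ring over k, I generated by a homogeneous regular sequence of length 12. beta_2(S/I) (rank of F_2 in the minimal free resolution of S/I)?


Regular sequence => Koszul complex is the minimal free resolution.
Syz_1 minimally generated by Koszul relations f_i*e_j - f_j*e_i (i<j): mu(Syz_1) = beta_2 = C(m,2) = m(m-1)/2
m=12
12*11/2 = 66


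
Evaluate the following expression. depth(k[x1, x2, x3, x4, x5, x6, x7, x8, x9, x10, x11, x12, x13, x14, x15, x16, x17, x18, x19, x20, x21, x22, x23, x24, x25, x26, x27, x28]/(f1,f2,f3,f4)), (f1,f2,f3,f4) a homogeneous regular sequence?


depth(R)=28
depth(R/I)=28-4=24


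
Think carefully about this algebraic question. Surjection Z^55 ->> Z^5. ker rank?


rank(ker) = 55-5 = 50


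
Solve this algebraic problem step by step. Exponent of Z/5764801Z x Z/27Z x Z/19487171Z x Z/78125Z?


Exponent = lcm of the cyclic orders; pairwise coprime => product.
7^8*3^3*11^7*5^7=5764801*27*19487171*78125=236966476362126328125


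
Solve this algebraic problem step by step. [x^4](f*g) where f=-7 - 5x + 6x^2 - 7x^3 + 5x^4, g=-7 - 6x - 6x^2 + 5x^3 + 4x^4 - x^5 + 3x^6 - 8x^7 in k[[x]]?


[x^4] = sum a_i*b_j, i+j=4
  -7*4=-28
  -5*5=-25
  6*-6=-36
  -7*-6=42
  5*-7=-35
Sum=-82


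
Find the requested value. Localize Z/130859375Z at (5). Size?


5-primary part: 130859375=5^9*67
Size=5^9=1953125


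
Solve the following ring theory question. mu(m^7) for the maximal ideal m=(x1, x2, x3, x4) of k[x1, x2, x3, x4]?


Graded Nakayama: mu(m^d) = dim_k (m^d/m^(d+1)) = #degree-7 monomials in 4 vars
C(n+d-1,d)=C(10,7)=120


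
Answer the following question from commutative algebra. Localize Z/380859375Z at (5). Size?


5-primary part: 380859375=5^10*39
Size=5^10=9765625


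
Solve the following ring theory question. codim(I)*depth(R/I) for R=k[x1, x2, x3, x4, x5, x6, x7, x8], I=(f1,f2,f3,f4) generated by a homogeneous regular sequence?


codim=4, depth=dim(R/I)=8-4=4
Product=4*4=16


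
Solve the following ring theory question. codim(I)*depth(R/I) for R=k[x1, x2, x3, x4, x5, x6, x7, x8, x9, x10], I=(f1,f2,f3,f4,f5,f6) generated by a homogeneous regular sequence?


codim=6, depth=dim(R/I)=10-6=4
Product=6*4=24


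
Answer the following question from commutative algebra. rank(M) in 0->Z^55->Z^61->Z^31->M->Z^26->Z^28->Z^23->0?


Alt sum=0:
(-1)^0*55 + (-1)^1*61 + (-1)^2*31 + (-1)^3*? + (-1)^4*26 + (-1)^5*28 + (-1)^6*23=0
rank(M)=46


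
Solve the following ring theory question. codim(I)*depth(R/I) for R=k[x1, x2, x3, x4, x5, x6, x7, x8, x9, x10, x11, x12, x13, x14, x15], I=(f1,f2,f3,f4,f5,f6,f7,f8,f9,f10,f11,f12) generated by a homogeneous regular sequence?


codim=12, depth=dim(R/I)=15-12=3
Product=12*3=36


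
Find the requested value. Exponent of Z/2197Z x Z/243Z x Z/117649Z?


Exponent = lcm of the cyclic orders; pairwise coprime => product.
13^3*3^5*7^6=2197*243*117649=62809389279


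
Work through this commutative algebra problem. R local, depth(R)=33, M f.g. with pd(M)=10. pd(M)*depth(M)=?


pd+depth=33
depth=33-10=23
pd*depth=10*23=230


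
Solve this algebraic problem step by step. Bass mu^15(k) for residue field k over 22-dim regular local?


C(n,i)=C(22,15)=170544


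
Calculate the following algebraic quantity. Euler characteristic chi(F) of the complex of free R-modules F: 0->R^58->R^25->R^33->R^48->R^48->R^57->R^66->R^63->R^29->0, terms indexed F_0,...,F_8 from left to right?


chi = sum (-1)^i * rank:
(-1)^0*58=58
(-1)^1*25=-25
(-1)^2*33=33
(-1)^3*48=-48
(-1)^4*48=48
(-1)^5*57=-57
(-1)^6*66=66
(-1)^7*63=-63
(-1)^8*29=29
chi=41


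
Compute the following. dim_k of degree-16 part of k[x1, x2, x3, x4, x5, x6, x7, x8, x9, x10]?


C(d+n-1,n-1)=C(25,9)=2042975


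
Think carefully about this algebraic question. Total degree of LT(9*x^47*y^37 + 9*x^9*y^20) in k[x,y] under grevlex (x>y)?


LT: 9*x^47*y^37
deg_x=47, deg_y=37
Total=47+37=84


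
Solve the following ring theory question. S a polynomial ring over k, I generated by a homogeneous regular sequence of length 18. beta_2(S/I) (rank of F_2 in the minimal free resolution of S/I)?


Regular sequence => Koszul complex is the minimal free resolution.
Syz_1 minimally generated by Koszul relations f_i*e_j - f_j*e_i (i<j): mu(Syz_1) = beta_2 = C(m,2) = m(m-1)/2
m=18
18*17/2 = 153


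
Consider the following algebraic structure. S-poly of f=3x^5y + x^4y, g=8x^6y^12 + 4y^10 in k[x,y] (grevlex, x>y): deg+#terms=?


LT(f)=3x^5y, LT(g)=8x^6y^12
lcm(LM)=x^6y^12
S(f,g) (scaled by 24 to clear denominators) = 8xy^11*f - 3*g = 8x^5y^12 - 12y^10
2 terms, deg 17.
17+2=19


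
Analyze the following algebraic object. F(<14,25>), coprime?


gcd(14,25)=1 => F=ab-a-b=14*25-14-25=350-39=311


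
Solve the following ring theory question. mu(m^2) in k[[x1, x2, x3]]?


C(n+d-1,d)=C(4,2)=6


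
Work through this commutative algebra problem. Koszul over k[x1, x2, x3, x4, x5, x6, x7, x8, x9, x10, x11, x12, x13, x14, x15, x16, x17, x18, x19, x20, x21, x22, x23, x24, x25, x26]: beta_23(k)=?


C(n,i)=C(26,23)=2600


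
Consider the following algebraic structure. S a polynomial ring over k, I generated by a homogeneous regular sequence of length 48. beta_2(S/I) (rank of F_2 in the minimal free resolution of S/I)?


Regular sequence => Koszul complex is the minimal free resolution.
Syz_1 minimally generated by Koszul relations f_i*e_j - f_j*e_i (i<j): mu(Syz_1) = beta_2 = C(m,2) = m(m-1)/2
m=48
48*47/2 = 1128


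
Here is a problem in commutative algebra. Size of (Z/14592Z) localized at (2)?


2-primary part: 14592=2^8*57
Size=2^8=256


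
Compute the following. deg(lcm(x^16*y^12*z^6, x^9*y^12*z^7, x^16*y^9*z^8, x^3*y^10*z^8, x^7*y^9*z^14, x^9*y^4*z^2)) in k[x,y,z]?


lcm = componentwise max:
x: max(16,9,16,3,7,9)=16
y: max(12,12,9,10,9,4)=12
z: max(6,7,8,8,14,2)=14
Total=16+12+14=42


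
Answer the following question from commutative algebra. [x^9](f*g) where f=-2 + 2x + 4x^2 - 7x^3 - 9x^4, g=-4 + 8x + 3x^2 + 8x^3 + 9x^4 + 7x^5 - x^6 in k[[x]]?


[x^9] = sum a_i*b_j, i+j=9
  -7*-1=7
  -9*7=-63
Sum=-56


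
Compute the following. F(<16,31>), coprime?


gcd(16,31)=1 => F=ab-a-b=16*31-16-31=496-47=449


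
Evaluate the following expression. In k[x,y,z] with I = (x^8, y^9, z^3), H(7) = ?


Need i<8, j<9, k<3 with i+j+k=7.
For each i, j ranges over max(0,7-i-2)..min(8,7-i):
  i=0: j in [5,7] -> 3
  i=1: j in [4,6] -> 3
  i=2: j in [3,5] -> 3
  i=3: j in [2,4] -> 3
  i=4: j in [1,3] -> 3
  i=5: j in [0,2] -> 3
  i=6: j in [0,1] -> 2
  i=7: j in [0,0] -> 1
H(7) = 3+3+3+3+3+3+2+1 = 21


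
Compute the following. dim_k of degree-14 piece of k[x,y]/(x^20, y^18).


k[x,y], I = (x^20, y^18), d = 14
Need i < 20 and d-i < 18.
Range: 0 <= i <= 14.
H(14) = 15


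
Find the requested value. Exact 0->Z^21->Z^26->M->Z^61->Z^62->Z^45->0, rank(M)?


Alt sum=0:
(-1)^0*21 + (-1)^1*26 + (-1)^2*? + (-1)^3*61 + (-1)^4*62 + (-1)^5*45=0
rank(M)=49


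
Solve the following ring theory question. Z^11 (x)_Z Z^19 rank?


rank(M(x)N) = rank(M)*rank(N)
11*19 = 209


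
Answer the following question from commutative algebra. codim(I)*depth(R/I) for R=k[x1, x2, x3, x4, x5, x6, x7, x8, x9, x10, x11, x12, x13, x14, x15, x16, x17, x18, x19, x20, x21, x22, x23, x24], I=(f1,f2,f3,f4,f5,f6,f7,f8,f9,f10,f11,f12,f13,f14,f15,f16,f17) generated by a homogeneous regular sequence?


codim=17, depth=dim(R/I)=24-17=7
Product=17*7=119


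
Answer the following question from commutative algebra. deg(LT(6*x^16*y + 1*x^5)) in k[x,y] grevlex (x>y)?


LT: 6*x^16*y
deg_x=16, deg_y=1
Total=16+1=17


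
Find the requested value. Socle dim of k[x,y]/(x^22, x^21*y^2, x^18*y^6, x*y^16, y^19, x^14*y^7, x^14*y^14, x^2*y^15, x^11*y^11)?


Socle = ann(m) = span of standard monomials u with x*u, y*u in I (staircase corners).
Redundant generators: x^14*y^14
Minimal generators: x^22, x^21*y^2, x^18*y^6, x^14*y^7, x^11*y^11, x^2*y^15, x*y^16, y^19
Corners: y^18, xy^15, x^10y^14, x^13y^10, x^17y^6, x^20y^5, x^21y
Socle dim=7


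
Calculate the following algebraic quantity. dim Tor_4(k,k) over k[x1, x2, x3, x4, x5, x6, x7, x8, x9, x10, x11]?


Koszul: C(n,i)=C(11,4)=330


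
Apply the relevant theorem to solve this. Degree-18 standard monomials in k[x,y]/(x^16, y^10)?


k[x,y], I = (x^16, y^10), d = 18
Need i < 16 and d-i < 10.
Range: 9 <= i <= 15.
H(18) = 7


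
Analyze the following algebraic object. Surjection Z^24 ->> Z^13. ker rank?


rank(ker) = 24-13 = 11


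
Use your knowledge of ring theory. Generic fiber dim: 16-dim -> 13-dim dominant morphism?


dim(fiber)=dim(X)-dim(Y)=16-13=3


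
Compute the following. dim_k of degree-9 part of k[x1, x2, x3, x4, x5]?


C(d+n-1,n-1)=C(13,4)=715


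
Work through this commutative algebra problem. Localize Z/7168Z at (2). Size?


2-primary part: 7168=2^10*7
Size=2^10=1024


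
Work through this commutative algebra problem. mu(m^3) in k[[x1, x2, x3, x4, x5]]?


C(n+d-1,d)=C(7,3)=35


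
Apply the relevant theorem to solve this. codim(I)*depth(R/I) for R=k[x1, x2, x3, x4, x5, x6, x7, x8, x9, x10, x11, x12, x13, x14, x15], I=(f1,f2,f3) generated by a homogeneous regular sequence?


codim=3, depth=dim(R/I)=15-3=12
Product=3*12=36


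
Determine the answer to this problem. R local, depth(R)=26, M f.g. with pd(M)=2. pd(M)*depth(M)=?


pd+depth=26
depth=26-2=24
pd*depth=2*24=48


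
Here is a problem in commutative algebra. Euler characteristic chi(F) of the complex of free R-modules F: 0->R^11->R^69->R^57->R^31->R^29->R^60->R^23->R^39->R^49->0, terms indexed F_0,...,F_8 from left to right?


chi = sum (-1)^i * rank:
(-1)^0*11=11
(-1)^1*69=-69
(-1)^2*57=57
(-1)^3*31=-31
(-1)^4*29=29
(-1)^5*60=-60
(-1)^6*23=23
(-1)^7*39=-39
(-1)^8*49=49
chi=-30


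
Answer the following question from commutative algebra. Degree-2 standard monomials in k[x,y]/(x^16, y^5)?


k[x,y], I = (x^16, y^5), d = 2
Need i < 16 and d-i < 5.
Range: 0 <= i <= 2.
H(2) = 3


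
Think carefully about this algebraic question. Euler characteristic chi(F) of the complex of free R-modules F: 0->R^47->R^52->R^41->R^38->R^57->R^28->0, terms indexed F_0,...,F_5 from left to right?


chi = sum (-1)^i * rank:
(-1)^0*47=47
(-1)^1*52=-52
(-1)^2*41=41
(-1)^3*38=-38
(-1)^4*57=57
(-1)^5*28=-28
chi=27


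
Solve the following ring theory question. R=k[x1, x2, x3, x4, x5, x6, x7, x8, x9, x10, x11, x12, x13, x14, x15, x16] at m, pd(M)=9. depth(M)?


pd+depth=depth(R)=16
depth=16-9=7


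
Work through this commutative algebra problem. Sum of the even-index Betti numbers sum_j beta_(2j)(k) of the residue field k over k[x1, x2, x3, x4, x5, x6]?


Koszul resolution: beta_i(k)=C(n,i), n=6
sum_even C(6,i) = 2^(n-1) = 2^5 = 32


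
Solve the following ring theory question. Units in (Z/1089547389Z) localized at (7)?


Local ring = Z/40353607Z.
phi(40353607) = 7^8*(7-1) = 34588806


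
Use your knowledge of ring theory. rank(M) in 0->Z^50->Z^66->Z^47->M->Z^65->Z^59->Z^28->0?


Alt sum=0:
(-1)^0*50 + (-1)^1*66 + (-1)^2*47 + (-1)^3*? + (-1)^4*65 + (-1)^5*59 + (-1)^6*28=0
rank(M)=65


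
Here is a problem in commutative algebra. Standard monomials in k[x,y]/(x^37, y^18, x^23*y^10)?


k[x,y]/I, I = (x^37, y^18, x^23*y^10)
Rect: 37x18=666. Corner: (37-23)x(18-10)=112.
dim = 666-112 = 554


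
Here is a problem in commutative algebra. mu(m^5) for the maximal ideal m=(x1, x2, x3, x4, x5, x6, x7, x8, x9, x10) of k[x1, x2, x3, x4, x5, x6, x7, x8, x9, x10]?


Graded Nakayama: mu(m^d) = dim_k (m^d/m^(d+1)) = #degree-5 monomials in 10 vars
C(n+d-1,d)=C(14,5)=2002


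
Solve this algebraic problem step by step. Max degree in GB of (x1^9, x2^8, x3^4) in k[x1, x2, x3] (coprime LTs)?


Pure powers, coprime LTs => already GB.
Degrees: 9, 8, 4
Max=9


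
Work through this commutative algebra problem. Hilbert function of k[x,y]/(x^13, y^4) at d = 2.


k[x,y], I = (x^13, y^4), d = 2
Need i < 13 and d-i < 4.
Range: 0 <= i <= 2.
H(2) = 3


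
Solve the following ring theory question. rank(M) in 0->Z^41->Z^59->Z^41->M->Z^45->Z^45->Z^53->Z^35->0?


Alt sum=0:
(-1)^0*41 + (-1)^1*59 + (-1)^2*41 + (-1)^3*? + (-1)^4*45 + (-1)^5*45 + (-1)^6*53 + (-1)^7*35=0
rank(M)=41


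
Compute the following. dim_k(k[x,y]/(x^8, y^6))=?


Basis: x^i*y^j, i<8, j<6
8*6=48


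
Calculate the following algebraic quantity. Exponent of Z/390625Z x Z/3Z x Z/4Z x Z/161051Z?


Exponent = lcm of the cyclic orders; pairwise coprime => product.
5^8*3^1*2^2*11^5=390625*3*4*161051=754926562500


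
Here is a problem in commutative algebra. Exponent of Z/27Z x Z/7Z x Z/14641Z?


Exponent = lcm of the cyclic orders; pairwise coprime => product.
3^3*7^1*11^4=27*7*14641=2767149


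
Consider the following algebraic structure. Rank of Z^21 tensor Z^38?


rank(M(x)N) = rank(M)*rank(N)
21*38 = 798


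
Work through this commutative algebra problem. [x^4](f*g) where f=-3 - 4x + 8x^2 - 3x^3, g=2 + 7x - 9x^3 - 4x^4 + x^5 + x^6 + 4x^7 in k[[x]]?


[x^4] = sum a_i*b_j, i+j=4
  -3*-4=12
  -4*-9=36
  -3*7=-21
Sum=27


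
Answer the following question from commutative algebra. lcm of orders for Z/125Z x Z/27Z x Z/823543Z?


Exponent = lcm of the cyclic orders; pairwise coprime => product.
5^3*3^3*7^7=125*27*823543=2779457625


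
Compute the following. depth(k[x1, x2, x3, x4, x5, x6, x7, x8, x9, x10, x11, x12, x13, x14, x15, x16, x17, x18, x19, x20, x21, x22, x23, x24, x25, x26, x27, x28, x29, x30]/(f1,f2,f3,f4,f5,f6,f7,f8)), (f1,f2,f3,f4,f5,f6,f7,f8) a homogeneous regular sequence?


depth(R)=30
depth(R/I)=30-8=22


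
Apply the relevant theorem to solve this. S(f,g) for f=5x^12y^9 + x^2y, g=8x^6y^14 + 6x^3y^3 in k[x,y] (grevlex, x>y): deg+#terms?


LT(f)=5x^12y^9, LT(g)=8x^6y^14
lcm(LM)=x^12y^14
S(f,g) (scaled by 40 to clear denominators) = 8y^5*f - 5x^6*g = -30x^9y^3 + 8x^2y^6
2 terms, deg 12.
12+2=14


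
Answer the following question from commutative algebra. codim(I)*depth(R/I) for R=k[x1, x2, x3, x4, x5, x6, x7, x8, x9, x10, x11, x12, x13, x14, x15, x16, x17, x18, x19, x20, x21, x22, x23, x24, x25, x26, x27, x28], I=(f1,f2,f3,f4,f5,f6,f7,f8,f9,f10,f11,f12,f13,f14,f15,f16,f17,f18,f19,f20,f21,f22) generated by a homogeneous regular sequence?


codim=22, depth=dim(R/I)=28-22=6
Product=22*6=132


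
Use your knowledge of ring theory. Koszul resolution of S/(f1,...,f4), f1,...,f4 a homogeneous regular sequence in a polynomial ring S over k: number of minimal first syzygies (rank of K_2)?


Regular sequence => Koszul complex is the minimal free resolution.
Syz_1 minimally generated by Koszul relations f_i*e_j - f_j*e_i (i<j): mu(Syz_1) = beta_2 = C(m,2) = m(m-1)/2
m=4
4*3/2 = 6


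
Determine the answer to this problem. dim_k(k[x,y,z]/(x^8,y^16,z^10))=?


Basis: x^iy^jz^k, i<8,j<16,k<10
8*16*10=1280


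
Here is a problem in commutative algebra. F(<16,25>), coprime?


gcd(16,25)=1 => F=ab-a-b=16*25-16-25=400-41=359


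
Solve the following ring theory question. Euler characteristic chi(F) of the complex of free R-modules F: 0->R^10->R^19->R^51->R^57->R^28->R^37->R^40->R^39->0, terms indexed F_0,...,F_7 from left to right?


chi = sum (-1)^i * rank:
(-1)^0*10=10
(-1)^1*19=-19
(-1)^2*51=51
(-1)^3*57=-57
(-1)^4*28=28
(-1)^5*37=-37
(-1)^6*40=40
(-1)^7*39=-39
chi=-23


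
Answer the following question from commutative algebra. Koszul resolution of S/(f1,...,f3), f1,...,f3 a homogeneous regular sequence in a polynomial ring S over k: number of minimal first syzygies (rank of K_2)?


Regular sequence => Koszul complex is the minimal free resolution.
Syz_1 minimally generated by Koszul relations f_i*e_j - f_j*e_i (i<j): mu(Syz_1) = beta_2 = C(m,2) = m(m-1)/2
m=3
3*2/2 = 3


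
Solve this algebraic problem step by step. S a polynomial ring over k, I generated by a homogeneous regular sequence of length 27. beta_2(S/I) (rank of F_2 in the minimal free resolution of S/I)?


Regular sequence => Koszul complex is the minimal free resolution.
Syz_1 minimally generated by Koszul relations f_i*e_j - f_j*e_i (i<j): mu(Syz_1) = beta_2 = C(m,2) = m(m-1)/2
m=27
27*26/2 = 351


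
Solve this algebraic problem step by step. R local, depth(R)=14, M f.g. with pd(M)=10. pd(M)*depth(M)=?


pd+depth=14
depth=14-10=4
pd*depth=10*4=40


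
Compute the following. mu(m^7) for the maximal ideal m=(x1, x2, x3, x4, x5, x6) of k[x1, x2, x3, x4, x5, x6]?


Graded Nakayama: mu(m^d) = dim_k (m^d/m^(d+1)) = #degree-7 monomials in 6 vars
C(n+d-1,d)=C(12,7)=792


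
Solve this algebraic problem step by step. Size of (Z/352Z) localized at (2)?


2-primary part: 352=2^5*11
Size=2^5=32


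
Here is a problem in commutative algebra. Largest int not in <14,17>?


gcd(14,17)=1 => F=ab-a-b=14*17-14-17=238-31=207


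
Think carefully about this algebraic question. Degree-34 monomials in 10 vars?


C(d+n-1,n-1)=C(43,9)=563921995


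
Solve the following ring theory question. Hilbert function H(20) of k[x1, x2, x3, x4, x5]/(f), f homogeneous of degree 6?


C(24,4)-C(18,4)=10626-3060=7566


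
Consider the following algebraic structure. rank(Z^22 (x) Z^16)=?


rank(M(x)N) = rank(M)*rank(N)
22*16 = 352


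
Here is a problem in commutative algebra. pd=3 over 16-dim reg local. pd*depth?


pd+depth=16
depth=16-3=13
pd*depth=3*13=39


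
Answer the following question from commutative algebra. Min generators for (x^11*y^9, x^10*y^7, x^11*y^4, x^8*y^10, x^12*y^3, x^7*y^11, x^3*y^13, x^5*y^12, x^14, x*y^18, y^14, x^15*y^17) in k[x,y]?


Remove redundant (divisible by others).
x*y^18 redundant.
x^15*y^17 redundant.
x^11*y^9 redundant.
Min: x^14, x^12*y^3, x^11*y^4, x^10*y^7, x^8*y^10, x^7*y^11, x^5*y^12, x^3*y^13, y^14
Count=9


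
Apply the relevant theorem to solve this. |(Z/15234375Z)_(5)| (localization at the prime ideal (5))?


5-primary part: 15234375=5^8*39
Size=5^8=390625


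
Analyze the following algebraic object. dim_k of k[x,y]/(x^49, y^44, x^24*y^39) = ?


k[x,y]/I, I = (x^49, y^44, x^24*y^39)
Rect: 49x44=2156. Corner: (49-24)x(44-39)=125.
dim = 2156-125 = 2031


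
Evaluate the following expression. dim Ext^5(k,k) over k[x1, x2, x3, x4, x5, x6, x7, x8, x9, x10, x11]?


C(n,i)=C(11,5)=462


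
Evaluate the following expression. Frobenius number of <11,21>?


gcd(11,21)=1 => F=ab-a-b=11*21-11-21=231-32=199


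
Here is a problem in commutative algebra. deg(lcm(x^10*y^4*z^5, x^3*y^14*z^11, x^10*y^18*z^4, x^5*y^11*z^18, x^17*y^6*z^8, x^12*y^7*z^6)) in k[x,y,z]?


lcm = componentwise max:
x: max(10,3,10,5,17,12)=17
y: max(4,14,18,11,6,7)=18
z: max(5,11,4,18,8,6)=18
Total=17+18+18=53


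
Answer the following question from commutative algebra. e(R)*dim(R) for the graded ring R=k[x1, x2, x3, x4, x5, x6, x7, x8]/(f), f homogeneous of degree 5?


e(R)=deg(f)=5, dim(R)=8-1=7
e*dim=5*7=35


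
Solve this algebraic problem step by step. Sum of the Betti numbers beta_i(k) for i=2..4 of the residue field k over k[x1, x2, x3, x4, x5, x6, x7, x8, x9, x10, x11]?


Koszul resolution: beta_i(k)=C(n,i), n=11
C(11,2)=55, C(11,3)=165, C(11,4)=330
Sum=550


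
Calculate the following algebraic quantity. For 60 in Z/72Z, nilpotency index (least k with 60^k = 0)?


60^k mod 72:
k=1: 60
k=2: 0
First zero at k = 2


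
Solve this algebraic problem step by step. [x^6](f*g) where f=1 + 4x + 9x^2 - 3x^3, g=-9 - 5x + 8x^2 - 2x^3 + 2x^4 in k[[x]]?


[x^6] = sum a_i*b_j, i+j=6
  9*2=18
  -3*-2=6
Sum=24


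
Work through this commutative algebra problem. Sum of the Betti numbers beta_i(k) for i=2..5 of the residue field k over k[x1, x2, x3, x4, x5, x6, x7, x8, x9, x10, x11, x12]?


Koszul resolution: beta_i(k)=C(n,i), n=12
C(12,2)=66, C(12,3)=220, C(12,4)=495, C(12,5)=792
Sum=1573


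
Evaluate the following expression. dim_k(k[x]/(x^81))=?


Basis: 1,x,...,x^80
dim=81


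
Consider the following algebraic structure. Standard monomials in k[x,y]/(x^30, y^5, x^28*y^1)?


k[x,y]/I, I = (x^30, y^5, x^28*y^1)
Rect: 30x5=150. Corner: (30-28)x(5-1)=8.
dim = 150-8 = 142


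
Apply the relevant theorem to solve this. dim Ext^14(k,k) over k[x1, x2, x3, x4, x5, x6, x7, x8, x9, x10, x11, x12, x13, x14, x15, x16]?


C(n,i)=C(16,14)=120


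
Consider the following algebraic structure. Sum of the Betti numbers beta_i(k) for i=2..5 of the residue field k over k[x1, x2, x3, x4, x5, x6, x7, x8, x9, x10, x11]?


Koszul resolution: beta_i(k)=C(n,i), n=11
C(11,2)=55, C(11,3)=165, C(11,4)=330, C(11,5)=462
Sum=1012


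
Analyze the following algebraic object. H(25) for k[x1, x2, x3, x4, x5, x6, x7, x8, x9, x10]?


C(d+n-1,n-1)=C(34,9)=52451256


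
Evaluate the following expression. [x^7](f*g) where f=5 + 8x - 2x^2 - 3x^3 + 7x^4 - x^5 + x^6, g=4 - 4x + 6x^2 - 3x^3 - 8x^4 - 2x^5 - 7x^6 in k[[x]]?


[x^7] = sum a_i*b_j, i+j=7
  8*-7=-56
  -2*-2=4
  -3*-8=24
  7*-3=-21
  -1*6=-6
  1*-4=-4
Sum=-59


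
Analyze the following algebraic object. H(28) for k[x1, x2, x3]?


C(d+n-1,n-1)=C(30,2)=435


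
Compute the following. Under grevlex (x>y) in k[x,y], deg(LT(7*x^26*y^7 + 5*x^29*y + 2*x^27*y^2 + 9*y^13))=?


LT: 7*x^26*y^7
deg_x=26, deg_y=7
Total=26+7=33


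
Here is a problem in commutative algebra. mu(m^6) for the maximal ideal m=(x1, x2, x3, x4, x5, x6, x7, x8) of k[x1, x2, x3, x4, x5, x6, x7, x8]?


Graded Nakayama: mu(m^d) = dim_k (m^d/m^(d+1)) = #degree-6 monomials in 8 vars
C(n+d-1,d)=C(13,6)=1716


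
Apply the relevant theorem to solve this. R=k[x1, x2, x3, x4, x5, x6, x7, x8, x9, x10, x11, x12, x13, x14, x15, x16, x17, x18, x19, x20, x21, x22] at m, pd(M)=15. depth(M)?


pd+depth=depth(R)=22
depth=22-15=7


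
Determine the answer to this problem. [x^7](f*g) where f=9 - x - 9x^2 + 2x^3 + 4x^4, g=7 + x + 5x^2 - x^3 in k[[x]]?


[x^7] = sum a_i*b_j, i+j=7
  4*-1=-4
Sum=-4


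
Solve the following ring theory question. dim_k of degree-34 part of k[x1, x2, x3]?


C(d+n-1,n-1)=C(36,2)=630


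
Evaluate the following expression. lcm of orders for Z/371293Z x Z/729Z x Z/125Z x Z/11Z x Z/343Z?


Exponent = lcm of the cyclic orders; pairwise coprime => product.
13^5*3^6*5^3*11^1*7^3=371293*729*125*11*343=127655963560125


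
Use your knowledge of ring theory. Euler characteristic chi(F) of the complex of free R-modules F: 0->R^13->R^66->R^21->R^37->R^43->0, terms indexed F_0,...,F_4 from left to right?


chi = sum (-1)^i * rank:
(-1)^0*13=13
(-1)^1*66=-66
(-1)^2*21=21
(-1)^3*37=-37
(-1)^4*43=43
chi=-26


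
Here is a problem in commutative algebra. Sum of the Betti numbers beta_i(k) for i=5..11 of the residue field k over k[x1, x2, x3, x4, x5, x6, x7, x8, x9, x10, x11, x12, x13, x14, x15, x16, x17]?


Koszul resolution: beta_i(k)=C(n,i), n=17
C(17,5)=6188, C(17,6)=12376, C(17,7)=19448, C(17,8)=24310, C(17,9)=24310, C(17,10)=19448, C(17,11)=12376
Sum=118456


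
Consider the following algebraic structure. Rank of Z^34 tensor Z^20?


rank(M(x)N) = rank(M)*rank(N)
34*20 = 680


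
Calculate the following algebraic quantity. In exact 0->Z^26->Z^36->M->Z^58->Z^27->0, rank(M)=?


Alt sum=0:
(-1)^0*26 + (-1)^1*36 + (-1)^2*? + (-1)^3*58 + (-1)^4*27=0
rank(M)=41


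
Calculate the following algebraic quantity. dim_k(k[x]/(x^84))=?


Basis: 1,x,...,x^83
dim=84


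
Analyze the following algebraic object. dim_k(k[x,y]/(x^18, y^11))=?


Basis: x^i*y^j, i<18, j<11
18*11=198


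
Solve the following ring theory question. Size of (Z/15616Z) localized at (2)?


2-primary part: 15616=2^8*61
Size=2^8=256


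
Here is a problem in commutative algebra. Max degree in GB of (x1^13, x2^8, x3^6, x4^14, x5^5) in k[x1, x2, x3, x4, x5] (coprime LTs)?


Pure powers, coprime LTs => already GB.
Degrees: 13, 8, 6, 14, 5
Max=14


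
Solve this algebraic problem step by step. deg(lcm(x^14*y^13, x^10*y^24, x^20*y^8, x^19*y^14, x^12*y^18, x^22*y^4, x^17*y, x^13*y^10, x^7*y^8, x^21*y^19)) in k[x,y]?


lcm = componentwise max:
x: max(14,10,20,19,12,22,17,13,7,21)=22
y: max(13,24,8,14,18,4,1,10,8,19)=24
Total=22+24=46


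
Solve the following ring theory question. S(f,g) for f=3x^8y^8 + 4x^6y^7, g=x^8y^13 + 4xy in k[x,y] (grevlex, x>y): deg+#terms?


LT(f)=3x^8y^8, LT(g)=x^8y^13
lcm(LM)=x^8y^13
S(f,g) (scaled by 3 to clear denominators) = y^5*f - 3*g = 4x^6y^12 - 12xy
2 terms, deg 18.
18+2=20


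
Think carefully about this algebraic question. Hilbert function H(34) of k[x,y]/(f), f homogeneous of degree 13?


H(t)=d for t>=d-1.
d=13, t=34
H(34)=13


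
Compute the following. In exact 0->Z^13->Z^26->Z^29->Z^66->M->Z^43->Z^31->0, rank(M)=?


Alt sum=0:
(-1)^0*13 + (-1)^1*26 + (-1)^2*29 + (-1)^3*66 + (-1)^4*? + (-1)^5*43 + (-1)^6*31=0
rank(M)=62


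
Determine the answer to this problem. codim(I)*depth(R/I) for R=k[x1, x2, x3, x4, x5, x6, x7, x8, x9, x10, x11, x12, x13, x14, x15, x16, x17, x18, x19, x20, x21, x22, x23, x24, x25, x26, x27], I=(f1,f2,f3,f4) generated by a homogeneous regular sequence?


codim=4, depth=dim(R/I)=27-4=23
Product=4*23=92


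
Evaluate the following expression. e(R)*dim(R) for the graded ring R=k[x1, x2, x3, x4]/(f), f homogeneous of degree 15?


e(R)=deg(f)=15, dim(R)=4-1=3
e*dim=15*3=45


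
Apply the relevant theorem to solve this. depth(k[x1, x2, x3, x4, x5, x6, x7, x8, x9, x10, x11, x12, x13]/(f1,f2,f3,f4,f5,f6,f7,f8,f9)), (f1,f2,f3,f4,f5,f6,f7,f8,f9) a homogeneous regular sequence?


depth(R)=13
depth(R/I)=13-9=4


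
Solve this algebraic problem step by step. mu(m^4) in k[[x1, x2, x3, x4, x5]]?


C(n+d-1,d)=C(8,4)=70


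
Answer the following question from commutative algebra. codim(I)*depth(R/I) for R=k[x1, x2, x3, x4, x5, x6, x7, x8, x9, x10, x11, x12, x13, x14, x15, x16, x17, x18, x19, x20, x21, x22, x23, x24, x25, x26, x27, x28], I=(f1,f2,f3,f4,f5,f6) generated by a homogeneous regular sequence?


codim=6, depth=dim(R/I)=28-6=22
Product=6*22=132


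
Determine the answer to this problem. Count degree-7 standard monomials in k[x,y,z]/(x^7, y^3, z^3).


Need i<7, j<3, k<3 with i+j+k=7.
For each i, j ranges over max(0,7-i-2)..min(2,7-i):
  i=0: j in [5,2] -> 0
  i=1: j in [4,2] -> 0
  i=2: j in [3,2] -> 0
  i=3: j in [2,2] -> 1
  i=4: j in [1,2] -> 2
  i=5: j in [0,2] -> 3
  i=6: j in [0,1] -> 2
H(7) = 0+0+0+1+2+3+2 = 8


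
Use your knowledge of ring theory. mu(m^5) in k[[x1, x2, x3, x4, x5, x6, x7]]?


C(n+d-1,d)=C(11,5)=462


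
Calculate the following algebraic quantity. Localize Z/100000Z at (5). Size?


5-primary part: 100000=5^5*32
Size=5^5=3125


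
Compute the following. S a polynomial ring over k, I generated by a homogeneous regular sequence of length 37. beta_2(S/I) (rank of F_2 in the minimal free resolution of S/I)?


Regular sequence => Koszul complex is the minimal free resolution.
Syz_1 minimally generated by Koszul relations f_i*e_j - f_j*e_i (i<j): mu(Syz_1) = beta_2 = C(m,2) = m(m-1)/2
m=37
37*36/2 = 666


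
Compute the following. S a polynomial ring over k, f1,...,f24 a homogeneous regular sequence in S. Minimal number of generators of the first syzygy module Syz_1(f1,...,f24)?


Regular sequence => Koszul complex is the minimal free resolution.
Syz_1 minimally generated by Koszul relations f_i*e_j - f_j*e_i (i<j): mu(Syz_1) = beta_2 = C(m,2) = m(m-1)/2
m=24
24*23/2 = 276


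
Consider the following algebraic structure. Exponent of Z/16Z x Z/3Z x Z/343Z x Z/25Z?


Exponent = lcm of the cyclic orders; pairwise coprime => product.
2^4*3^1*7^3*5^2=16*3*343*25=411600


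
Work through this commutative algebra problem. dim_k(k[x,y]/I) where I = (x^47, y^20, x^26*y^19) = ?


k[x,y]/I, I = (x^47, y^20, x^26*y^19)
Rect: 47x20=940. Corner: (47-26)x(20-19)=21.
dim = 940-21 = 919


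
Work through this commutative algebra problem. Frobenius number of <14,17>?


gcd(14,17)=1 => F=ab-a-b=14*17-14-17=238-31=207


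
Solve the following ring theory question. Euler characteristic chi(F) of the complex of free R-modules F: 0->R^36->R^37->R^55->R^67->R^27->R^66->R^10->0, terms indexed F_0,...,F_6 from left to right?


chi = sum (-1)^i * rank:
(-1)^0*36=36
(-1)^1*37=-37
(-1)^2*55=55
(-1)^3*67=-67
(-1)^4*27=27
(-1)^5*66=-66
(-1)^6*10=10
chi=-42


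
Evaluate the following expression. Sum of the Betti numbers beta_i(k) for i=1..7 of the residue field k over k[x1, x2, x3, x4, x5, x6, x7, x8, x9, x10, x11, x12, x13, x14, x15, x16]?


Koszul resolution: beta_i(k)=C(n,i), n=16
C(16,1)=16, C(16,2)=120, C(16,3)=560, C(16,4)=1820, C(16,5)=4368, C(16,6)=8008, C(16,7)=11440
Sum=26332


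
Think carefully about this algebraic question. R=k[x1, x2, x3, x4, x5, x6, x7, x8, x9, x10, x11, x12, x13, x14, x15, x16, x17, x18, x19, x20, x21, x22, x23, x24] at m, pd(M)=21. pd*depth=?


pd+depth=24
depth=24-21=3
pd*depth=21*3=63
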